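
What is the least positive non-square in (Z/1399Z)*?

3

(2/1399) = +1, so 2 is a residue.
(3/1399) = −1, so 3 is the smallest positive non-residue mod 1399.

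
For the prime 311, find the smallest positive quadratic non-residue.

11

(2/311) = +1, so 2 is a residue.
(3/311) = +1, so 3 is a residue.
(4/311) = +1, so 4 is a residue.
(5/311) = +1, so 5 is a residue.
(6/311) = +1, so 6 is a residue.
(7/311) = +1, so 7 is a residue.
(8/311) = +1, so 8 is a residue.
(9/311) = +1, so 9 is a residue.
(10/311) = +1, so 10 is a residue.
(11/311) = −1, so 11 is the smallest positive non-residue mod 311.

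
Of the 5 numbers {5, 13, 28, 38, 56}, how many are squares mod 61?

3

(5/61) = +1 → QR.
(13/61) = +1 → QR.
(28/61) = -1 → non-residue.
(38/61) = -1 → non-residue.
(56/61) = +1 → QR.
Total quadratic residues among the 5: 3.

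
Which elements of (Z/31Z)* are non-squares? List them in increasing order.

3, 6, 11, 12, 13, 15, 17, 21, 22, 23, 24, 26, 27, 29, 30

Square k = 1,…,15 (k and 31−k give the same square):
1²=1, 2²=4, 3²=9, 4²=16, 5²=25, 6²≡5, 7²≡18, 8²≡2, 9²≡19, 10²≡7, 11²≡28, 12²≡20, 13²≡14, 14²≡10, 15²≡8 (mod 31).
The residues are {1, 2, 4, 5, 7, 8, 9, 10, 14, 16, 18, 19, 20, 25, 28}; the non-residues are the remaining 15 nonzero classes.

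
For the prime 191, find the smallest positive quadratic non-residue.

(2/191) = +1, so 2 is a residue.
(3/191) = +1, so 3 is a residue.
(4/191) = +1, so 4 is a residue.
(5/191) = +1, so 5 is a residue.
(6/191) = +1, so 6 is a residue.
(7/191) = −1, so 7 is the smallest positive non-residue mod 191.

7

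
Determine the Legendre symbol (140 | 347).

1

Pull out 2^2: since 347 ≡ 3 (mod 8), (2/347) = -1, so (2/347)^2 = +1.
Reciprocity: 35 ≡ 3 and 347 ≡ 3 (mod 4), so (35/347) = −(347/35).
Reduce top mod 35: now compute (32/35).
Pull out 2^5: since 35 ≡ 3 (mod 8), (2/35) = -1, so (2/35)^5 = -1.
Reached (1/35) = 1. Collecting the sign flips along the way, the symbol is +1.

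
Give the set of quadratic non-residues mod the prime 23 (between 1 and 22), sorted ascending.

Square k = 1,…,11 (k and 23−k give the same square):
1²=1, 2²=4, 3²=9, 4²=16, 5²≡2, 6²≡13, 7²≡3, 8²≡18, 9²≡12, 10²≡8, 11²≡6 (mod 23).
The residues are {1, 2, 3, 4, 6, 8, 9, 12, 13, 16, 18}; the non-residues are the remaining 11 nonzero classes.

5,7,10,11,14,15,17,19,20,21,22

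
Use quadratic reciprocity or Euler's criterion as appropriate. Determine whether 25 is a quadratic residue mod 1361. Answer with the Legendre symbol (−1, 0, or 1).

Reciprocity: 25 ≡ 1 and 1361 ≡ 1 (mod 4), so (25/1361) = +(1361/25).
Reduce top mod 25: now compute (11/25).
Reciprocity: 11 ≡ 3 and 25 ≡ 1 (mod 4), so (11/25) = +(25/11).
Reduce top mod 11: now compute (3/11).
Reciprocity: 3 ≡ 3 and 11 ≡ 3 (mod 4), so (3/11) = −(11/3).
Reduce top mod 3: now compute (2/3).
Pull out 2: since 3 ≡ 3 (mod 8), (2/3) = -1.
Reached (1/3) = 1. Collecting the sign flips along the way, the symbol is +1.

1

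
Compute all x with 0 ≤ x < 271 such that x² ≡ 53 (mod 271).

Since 271 ≡ 3 (mod 4), a square root of 53 is 53^((271+1)/4) = 53^68 mod 271.
Repeated squaring: 53^2≡99, 53^4≡45, 53^8≡128, 53^16≡124, 53^32≡200, 53^64≡163 (mod 271).
53^68 = 53^(64+4) ≡ 18 (mod 271).
Check: 18² = 324 ≡ 53 (mod 271). The two roots are 18 and 253.

18, 253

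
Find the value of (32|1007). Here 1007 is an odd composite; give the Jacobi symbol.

1

Pull out 2^5: since 1007 ≡ 7 (mod 8), (2/1007) = +1, so (2/1007)^5 = +1.
Reached (1/1007) = 1. Collecting the sign flips along the way, the symbol is +1.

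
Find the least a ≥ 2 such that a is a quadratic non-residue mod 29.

(2/29) = −1, so 2 is the smallest positive non-residue mod 29.

2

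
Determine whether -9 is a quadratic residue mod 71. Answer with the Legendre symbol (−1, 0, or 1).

-1

First reduce: -9 ≡ 62 (mod 71).
Pull out 2: since 71 ≡ 7 (mod 8), (2/71) = +1.
Reciprocity: 31 ≡ 3 and 71 ≡ 3 (mod 4), so (31/71) = −(71/31).
Reduce top mod 31: now compute (9/31).
Reciprocity: 9 ≡ 1 and 31 ≡ 3 (mod 4), so (9/31) = +(31/9).
Reduce top mod 9: now compute (4/9).
Pull out 2^2: since 9 ≡ 1 (mod 8), (2/9) = +1, so (2/9)^2 = +1.
Reached (1/9) = 1. Collecting the sign flips along the way, the symbol is -1.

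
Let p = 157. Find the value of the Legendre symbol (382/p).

1

First reduce: 382 ≡ 68 (mod 157).
Pull out 2^2: since 157 ≡ 5 (mod 8), (2/157) = -1, so (2/157)^2 = +1.
Reciprocity: 17 ≡ 1 and 157 ≡ 1 (mod 4), so (17/157) = +(157/17).
Reduce top mod 17: now compute (4/17).
Pull out 2^2: since 17 ≡ 1 (mod 8), (2/17) = +1, so (2/17)^2 = +1.
Reached (1/17) = 1. Collecting the sign flips along the way, the symbol is +1.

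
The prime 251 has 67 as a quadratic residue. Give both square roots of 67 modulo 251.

Since 251 ≡ 3 (mod 4), a square root of 67 is 67^((251+1)/4) = 67^63 mod 251.
Repeated squaring: 67^2≡222, 67^4≡88, 67^8≡214, 67^16≡114, 67^32≡195 (mod 251).
67^63 = 67^(32+16+8+4+2+1) ≡ 103 (mod 251).
Check: 103² = 10609 ≡ 67 (mod 251). The two roots are 103 and 148.

103, 148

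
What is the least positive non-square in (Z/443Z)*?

(2/443) = −1, so 2 is the smallest positive non-residue mod 443.

2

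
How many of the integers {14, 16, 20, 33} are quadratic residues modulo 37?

2

(14/37) = -1 → non-residue.
(16/37) = +1 → QR.
(20/37) = -1 → non-residue.
(33/37) = +1 → QR.
Total quadratic residues among the 4: 2.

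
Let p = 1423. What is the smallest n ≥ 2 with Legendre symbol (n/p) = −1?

3

(2/1423) = +1, so 2 is a residue.
(3/1423) = −1, so 3 is the smallest positive non-residue mod 1423.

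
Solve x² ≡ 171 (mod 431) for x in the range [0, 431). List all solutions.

160, 271

Since 431 ≡ 3 (mod 4), a square root of 171 is 171^((431+1)/4) = 171^108 mod 431.
Repeated squaring: 171^2≡364, 171^4≡179, 171^8≡147, 171^16≡59, 171^32≡33, 171^64≡227 (mod 431).
171^108 = 171^(64+32+8+4) ≡ 160 (mod 431).
Check: 160² = 25600 ≡ 171 (mod 431). The two roots are 160 and 271.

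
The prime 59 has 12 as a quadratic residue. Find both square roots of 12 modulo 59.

22, 37

Since 59 ≡ 3 (mod 4), a square root of 12 is 12^((59+1)/4) = 12^15 mod 59.
Repeated squaring: 12^2≡26, 12^4≡27, 12^8≡21 (mod 59).
12^15 = 12^(8+4+2+1) ≡ 22 (mod 59).
Check: 22² = 484 ≡ 12 (mod 59). The two roots are 22 and 37.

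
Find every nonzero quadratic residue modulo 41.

Square k = 1,…,20 (k and 41−k give the same square):
1²=1, 2²=4, 3²=9, 4²=16, 5²=25, 6²=36, 7²≡8, 8²≡23, 9²≡40, 10²≡18, 11²≡39, 12²≡21, 13²≡5, 14²≡32, 15²≡20, 16²≡10, 17²≡2, 18²≡37, 19²≡33, 20²≡31 (mod 41).
So the quadratic residues mod 41 are {1, 2, 4, 5, 8, 9, 10, 16, 18, 20, 21, 23, 25, 31, 32, 33, 36, 37, 39, 40}.

1,2,4,5,8,9,10,16,18,20,21,23,25,31,32,33,36,37,39,40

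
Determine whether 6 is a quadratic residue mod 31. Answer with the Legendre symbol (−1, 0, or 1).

-1

Euler's criterion: (6/31) ≡ 6^15 (mod 31).
6^2 ≡ 5 (mod 31)
6^4 ≡ 25 (mod 31)
6^8 ≡ 5 (mod 31)
6^15 = 6^(8+4+2+1) ≡ 30 (mod 31).
Result is 30 ≡ −1, so (6/31) = −1.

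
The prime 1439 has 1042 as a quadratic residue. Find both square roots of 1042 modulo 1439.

375, 1064

Since 1439 ≡ 3 (mod 4), a square root of 1042 is 1042^((1439+1)/4) = 1042^360 mod 1439.
Repeated squaring: 1042^2≡758, 1042^4≡403, 1042^8≡1241, 1042^16≡351, 1042^32≡886, 1042^64≡741, 1042^128≡822, 1042^256≡793 (mod 1439).
1042^360 = 1042^(256+64+32+8) ≡ 375 (mod 1439).
Check: 375² = 140625 ≡ 1042 (mod 1439). The two roots are 375 and 1064.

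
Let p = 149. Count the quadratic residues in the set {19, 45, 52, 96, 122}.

3

(19/149) = +1 → QR.
(45/149) = +1 → QR.
(52/149) = -1 → non-residue.
(96/149) = +1 → QR.
(122/149) = -1 → non-residue.
Total quadratic residues among the 5: 3.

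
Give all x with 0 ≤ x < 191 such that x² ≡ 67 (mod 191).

Since 191 ≡ 3 (mod 4), a square root of 67 is 67^((191+1)/4) = 67^48 mod 191.
Repeated squaring: 67^2≡96, 67^4≡48, 67^8≡12, 67^16≡144, 67^32≡108 (mod 191).
67^48 = 67^(32+16) ≡ 81 (mod 191).
Check: 81² = 6561 ≡ 67 (mod 191). The two roots are 81 and 110.

81, 110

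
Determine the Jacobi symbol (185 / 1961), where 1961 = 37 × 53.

Reciprocity: 185 ≡ 1 and 1961 ≡ 1 (mod 4), so (185/1961) = +(1961/185).
Reduce top mod 185: now compute (111/185).
Reciprocity: 111 ≡ 3 and 185 ≡ 1 (mod 4), so (111/185) = +(185/111).
Reduce top mod 111: now compute (74/111).
Pull out 2: since 111 ≡ 7 (mod 8), (2/111) = +1.
Reciprocity: 37 ≡ 1 and 111 ≡ 3 (mod 4), so (37/111) = +(111/37).
Reduce top mod 37: now compute (0/37).
Top reduces to 0: gcd > 1, so the symbol is 0.

0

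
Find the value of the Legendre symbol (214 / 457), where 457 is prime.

Euler's criterion: (214/457) ≡ 214^228 (mod 457).
214^2 ≡ 96 (mod 457)
214^4 ≡ 76 (mod 457)
214^8 ≡ 292 (mod 457)
214^16 ≡ 262 (mod 457)
214^32 ≡ 94 (mod 457)
214^64 ≡ 153 (mod 457)
214^128 ≡ 102 (mod 457)
214^228 = 214^(128+64+32+4) ≡ 1 (mod 457).
Result is 1, so (214/457) = 1.

1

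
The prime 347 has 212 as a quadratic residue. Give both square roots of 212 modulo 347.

Since 347 ≡ 3 (mod 4), a square root of 212 is 212^((347+1)/4) = 212^87 mod 347.
Repeated squaring: 212^2≡181, 212^4≡143, 212^8≡323, 212^16≡229, 212^32≡44, 212^64≡201 (mod 347).
212^87 = 212^(64+16+4+2+1) ≡ 40 (mod 347).
Check: 40² = 1600 ≡ 212 (mod 347). The two roots are 40 and 307.

40, 307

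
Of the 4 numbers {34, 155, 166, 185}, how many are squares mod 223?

(34/223) = +1 → QR.
(155/223) = -1 → non-residue.
(166/223) = +1 → QR.
(185/223) = -1 → non-residue.
Total quadratic residues among the 4: 2.

2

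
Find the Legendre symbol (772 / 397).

Euler's criterion: (772/397) ≡ 375^198 (mod 397).
375^2 ≡ 87 (mod 397)
375^4 ≡ 26 (mod 397)
375^8 ≡ 279 (mod 397)
375^16 ≡ 29 (mod 397)
375^32 ≡ 47 (mod 397)
375^64 ≡ 224 (mod 397)
375^128 ≡ 154 (mod 397)
375^198 = 375^(128+64+4+2) ≡ 396 (mod 397).
Result is 396 ≡ −1, so (772/397) = −1.

-1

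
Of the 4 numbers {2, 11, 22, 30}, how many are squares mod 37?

2

(2/37) = -1 → non-residue.
(11/37) = +1 → QR.
(22/37) = -1 → non-residue.
(30/37) = +1 → QR.
Total quadratic residues among the 4: 2.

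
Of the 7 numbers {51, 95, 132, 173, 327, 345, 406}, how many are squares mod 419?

(51/419) = -1 → non-residue.
(95/419) = -1 → non-residue.
(132/419) = -1 → non-residue.
(173/419) = +1 → QR.
(327/419) = -1 → non-residue.
(345/419) = +1 → QR.
(406/419) = -1 → non-residue.
Total quadratic residues among the 7: 2.

2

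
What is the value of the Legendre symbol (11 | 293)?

Euler's criterion: (11/293) ≡ 11^146 (mod 293).
11^2 ≡ 121 (mod 293)
11^4 ≡ 284 (mod 293)
11^8 ≡ 81 (mod 293)
11^16 ≡ 115 (mod 293)
11^32 ≡ 40 (mod 293)
11^64 ≡ 135 (mod 293)
11^128 ≡ 59 (mod 293)
11^146 = 11^(128+16+2) ≡ 292 (mod 293).
Result is 292 ≡ −1, so (11/293) = −1.

-1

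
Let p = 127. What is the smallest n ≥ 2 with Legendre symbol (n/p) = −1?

3

(2/127) = +1, so 2 is a residue.
(3/127) = −1, so 3 is the smallest positive non-residue mod 127.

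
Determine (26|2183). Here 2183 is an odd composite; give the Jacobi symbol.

Pull out 2: since 2183 ≡ 7 (mod 8), (2/2183) = +1.
Reciprocity: 13 ≡ 1 and 2183 ≡ 3 (mod 4), so (13/2183) = +(2183/13).
Reduce top mod 13: now compute (12/13).
Pull out 2^2: since 13 ≡ 5 (mod 8), (2/13) = -1, so (2/13)^2 = +1.
Reciprocity: 3 ≡ 3 and 13 ≡ 1 (mod 4), so (3/13) = +(13/3).
Reduce top mod 3: now compute (1/3).
Reached (1/3) = 1. Collecting the sign flips along the way, the symbol is +1.

1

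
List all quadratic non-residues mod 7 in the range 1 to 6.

Square k = 1,…,3 (k and 7−k give the same square):
1²=1, 2²=4, 3²≡2 (mod 7).
The residues are {1, 2, 4}; the non-residues are the remaining 3 nonzero classes.

3,5,6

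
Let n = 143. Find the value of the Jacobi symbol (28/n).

Pull out 2^2: since 143 ≡ 7 (mod 8), (2/143) = +1, so (2/143)^2 = +1.
Reciprocity: 7 ≡ 3 and 143 ≡ 3 (mod 4), so (7/143) = −(143/7).
Reduce top mod 7: now compute (3/7).
Reciprocity: 3 ≡ 3 and 7 ≡ 3 (mod 4), so (3/7) = −(7/3).
Reduce top mod 3: now compute (1/3).
Reached (1/3) = 1. Collecting the sign flips along the way, the symbol is +1.

1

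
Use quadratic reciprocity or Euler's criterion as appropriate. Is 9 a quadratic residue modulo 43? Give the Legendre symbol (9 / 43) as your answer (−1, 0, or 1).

Reciprocity: 9 ≡ 1 and 43 ≡ 3 (mod 4), so (9/43) = +(43/9).
Reduce top mod 9: now compute (7/9).
Reciprocity: 7 ≡ 3 and 9 ≡ 1 (mod 4), so (7/9) = +(9/7).
Reduce top mod 7: now compute (2/7).
Pull out 2: since 7 ≡ 7 (mod 8), (2/7) = +1.
Reached (1/7) = 1. Collecting the sign flips along the way, the symbol is +1.

1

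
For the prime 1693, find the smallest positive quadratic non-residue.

2

(2/1693) = −1, so 2 is the smallest positive non-residue mod 1693.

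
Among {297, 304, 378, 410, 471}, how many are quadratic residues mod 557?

(297/557) = +1 → QR.
(304/557) = +1 → QR.
(378/557) = +1 → QR.
(410/557) = -1 → non-residue.
(471/557) = -1 → non-residue.
Total quadratic residues among the 5: 3.

3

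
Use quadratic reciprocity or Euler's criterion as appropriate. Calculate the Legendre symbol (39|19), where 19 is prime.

1

Euler's criterion: (39/19) ≡ 1^9 (mod 19).
1^2 ≡ 1 (mod 19)
1^4 ≡ 1 (mod 19)
1^8 ≡ 1 (mod 19)
1^9 = 1^(8+1) ≡ 1 (mod 19).
Result is 1, so (39/19) = 1.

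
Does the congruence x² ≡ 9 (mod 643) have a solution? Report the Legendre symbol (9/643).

1

Reciprocity: 9 ≡ 1 and 643 ≡ 3 (mod 4), so (9/643) = +(643/9).
Reduce top mod 9: now compute (4/9).
Pull out 2^2: since 9 ≡ 1 (mod 8), (2/9) = +1, so (2/9)^2 = +1.
Reached (1/9) = 1. Collecting the sign flips along the way, the symbol is +1.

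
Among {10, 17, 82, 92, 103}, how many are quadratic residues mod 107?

2

(10/107) = +1 → QR.
(17/107) = -1 → non-residue.
(82/107) = -1 → non-residue.
(92/107) = +1 → QR.
(103/107) = -1 → non-residue.
Total quadratic residues among the 5: 2.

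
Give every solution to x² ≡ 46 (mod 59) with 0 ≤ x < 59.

20, 39

Since 59 ≡ 3 (mod 4), a square root of 46 is 46^((59+1)/4) = 46^15 mod 59.
Repeated squaring: 46^2≡51, 46^4≡5, 46^8≡25 (mod 59).
46^15 = 46^(8+4+2+1) ≡ 20 (mod 59).
Check: 20² = 400 ≡ 46 (mod 59). The two roots are 20 and 39.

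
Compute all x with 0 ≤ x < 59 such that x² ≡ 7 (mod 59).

19, 40

Since 59 ≡ 3 (mod 4), a square root of 7 is 7^((59+1)/4) = 7^15 mod 59.
Repeated squaring: 7^2≡49, 7^4≡41, 7^8≡29 (mod 59).
7^15 = 7^(8+4+2+1) ≡ 19 (mod 59).
Check: 19² = 361 ≡ 7 (mod 59). The two roots are 19 and 40.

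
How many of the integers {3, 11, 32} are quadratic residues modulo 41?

(3/41) = -1 → non-residue.
(11/41) = -1 → non-residue.
(32/41) = +1 → QR.
Total quadratic residues among the 3: 1.

1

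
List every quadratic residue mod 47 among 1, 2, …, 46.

1, 2, 3, 4, 6, 7, 8, 9, 12, 14, 16, 17, 18, 21, 24, 25, 27, 28, 32, 34, 36, 37, 42

Square k = 1,…,23 (k and 47−k give the same square):
1²=1, 2²=4, 3²=9, 4²=16, 5²=25, 6²=36, 7²≡2, 8²≡17, 9²≡34, 10²≡6, 11²≡27, 12²≡3, 13²≡28, 14²≡8, 15²≡37, 16²≡21, 17²≡7, 18²≡42, 19²≡32, 20²≡24, 21²≡18, 22²≡14, 23²≡12 (mod 47).
So the quadratic residues mod 47 are {1, 2, 3, 4, 6, 7, 8, 9, 12, 14, 16, 17, 18, 21, 24, 25, 27, 28, 32, 34, 36, 37, 42}.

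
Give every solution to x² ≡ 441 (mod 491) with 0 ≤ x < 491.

Since 491 ≡ 3 (mod 4), a square root of 441 is 441^((491+1)/4) = 441^123 mod 491.
Repeated squaring: 441^2≡45, 441^4≡61, 441^8≡284, 441^16≡132, 441^32≡239, 441^64≡165 (mod 491).
441^123 = 441^(64+32+16+8+2+1) ≡ 470 (mod 491).
Check: 470² = 220900 ≡ 441 (mod 491). The two roots are 21 and 470.

21, 470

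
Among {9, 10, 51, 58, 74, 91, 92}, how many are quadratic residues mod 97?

2

(9/97) = +1 → QR.
(10/97) = -1 → non-residue.
(51/97) = -1 → non-residue.
(58/97) = -1 → non-residue.
(74/97) = -1 → non-residue.
(91/97) = +1 → QR.
(92/97) = -1 → non-residue.
Total quadratic residues among the 7: 2.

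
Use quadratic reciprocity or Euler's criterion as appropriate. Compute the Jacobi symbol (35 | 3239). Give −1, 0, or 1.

Reciprocity: 35 ≡ 3 and 3239 ≡ 3 (mod 4), so (35/3239) = −(3239/35).
Reduce top mod 35: now compute (19/35).
Reciprocity: 19 ≡ 3 and 35 ≡ 3 (mod 4), so (19/35) = −(35/19).
Reduce top mod 19: now compute (16/19).
Pull out 2^4: since 19 ≡ 3 (mod 8), (2/19) = -1, so (2/19)^4 = +1.
Reached (1/19) = 1. Collecting the sign flips along the way, the symbol is +1.

1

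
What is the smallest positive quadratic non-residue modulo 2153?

3

(2/2153) = +1, so 2 is a residue.
(3/2153) = −1, so 3 is the smallest positive non-residue mod 2153.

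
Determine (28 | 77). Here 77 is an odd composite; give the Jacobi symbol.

Pull out 2^2: since 77 ≡ 5 (mod 8), (2/77) = -1, so (2/77)^2 = +1.
Reciprocity: 7 ≡ 3 and 77 ≡ 1 (mod 4), so (7/77) = +(77/7).
Reduce top mod 7: now compute (0/7).
Top reduces to 0: gcd > 1, so the symbol is 0.

0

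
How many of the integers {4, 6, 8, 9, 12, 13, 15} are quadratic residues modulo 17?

5

(4/17) = +1 → QR.
(6/17) = -1 → non-residue.
(8/17) = +1 → QR.
(9/17) = +1 → QR.
(12/17) = -1 → non-residue.
(13/17) = +1 → QR.
(15/17) = +1 → QR.
Total quadratic residues among the 7: 5.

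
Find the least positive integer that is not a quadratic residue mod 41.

3

(2/41) = +1, so 2 is a residue.
(3/41) = −1, so 3 is the smallest positive non-residue mod 41.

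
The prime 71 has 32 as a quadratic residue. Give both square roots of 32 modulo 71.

23, 48

Since 71 ≡ 3 (mod 4), a square root of 32 is 32^((71+1)/4) = 32^18 mod 71.
Repeated squaring: 32^2≡30, 32^4≡48, 32^8≡32, 32^16≡30 (mod 71).
32^18 = 32^(16+2) ≡ 48 (mod 71).
Check: 48² = 2304 ≡ 32 (mod 71). The two roots are 23 and 48.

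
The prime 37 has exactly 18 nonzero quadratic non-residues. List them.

2, 5, 6, 8, 13, 14, 15, 17, 18, 19, 20, 22, 23, 24, 29, 31, 32, 35

Square k = 1,…,18 (k and 37−k give the same square):
1²=1, 2²=4, 3²=9, 4²=16, 5²=25, 6²=36, 7²≡12, 8²≡27, 9²≡7, 10²≡26, 11²≡10, 12²≡33, 13²≡21, 14²≡11, 15²≡3, 16²≡34, 17²≡30, 18²≡28 (mod 37).
The residues are {1, 3, 4, 7, 9, 10, 11, 12, 16, 21, 25, 26, 27, 28, 30, 33, 34, 36}; the non-residues are the remaining 18 nonzero classes.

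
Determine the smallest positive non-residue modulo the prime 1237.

2

(2/1237) = −1, so 2 is the smallest positive non-residue mod 1237.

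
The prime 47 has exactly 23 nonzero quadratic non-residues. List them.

5, 10, 11, 13, 15, 19, 20, 22, 23, 26, 29, 30, 31, 33, 35, 38, 39, 40, 41, 43, 44, 45, 46

Square k = 1,…,23 (k and 47−k give the same square):
1²=1, 2²=4, 3²=9, 4²=16, 5²=25, 6²=36, 7²≡2, 8²≡17, 9²≡34, 10²≡6, 11²≡27, 12²≡3, 13²≡28, 14²≡8, 15²≡37, 16²≡21, 17²≡7, 18²≡42, 19²≡32, 20²≡24, 21²≡18, 22²≡14, 23²≡12 (mod 47).
The residues are {1, 2, 3, 4, 6, 7, 8, 9, 12, 14, 16, 17, 18, 21, 24, 25, 27, 28, 32, 34, 36, 37, 42}; the non-residues are the remaining 23 nonzero classes.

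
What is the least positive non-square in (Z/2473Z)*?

5

(2/2473) = +1, so 2 is a residue.
(3/2473) = +1, so 3 is a residue.
(4/2473) = +1, so 4 is a residue.
(5/2473) = −1, so 5 is the smallest positive non-residue mod 2473.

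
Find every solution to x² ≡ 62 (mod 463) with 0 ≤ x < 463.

110, 353

Since 463 ≡ 3 (mod 4), a square root of 62 is 62^((463+1)/4) = 62^116 mod 463.
Repeated squaring: 62^2≡140, 62^4≡154, 62^8≡103, 62^16≡423, 62^32≡211, 62^64≡73 (mod 463).
62^116 = 62^(64+32+16+4) ≡ 110 (mod 463).
Check: 110² = 12100 ≡ 62 (mod 463). The two roots are 110 and 353.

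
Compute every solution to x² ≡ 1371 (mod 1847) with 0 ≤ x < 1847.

871, 976

Since 1847 ≡ 3 (mod 4), a square root of 1371 is 1371^((1847+1)/4) = 1371^462 mod 1847.
Repeated squaring: 1371^2≡1242, 1371^4≡319, 1371^8≡176, 1371^16≡1424, 1371^32≡1617, 1371^64≡1184, 1371^128≡1830, 1371^256≡289 (mod 1847).
1371^462 = 1371^(256+128+64+8+4+2) ≡ 871 (mod 1847).
Check: 871² = 758641 ≡ 1371 (mod 1847). The two roots are 871 and 976.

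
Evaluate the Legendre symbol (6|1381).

Pull out 2: since 1381 ≡ 5 (mod 8), (2/1381) = -1.
Reciprocity: 3 ≡ 3 and 1381 ≡ 1 (mod 4), so (3/1381) = +(1381/3).
Reduce top mod 3: now compute (1/3).
Reached (1/3) = 1. Collecting the sign flips along the way, the symbol is -1.

-1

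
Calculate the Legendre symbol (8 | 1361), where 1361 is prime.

Pull out 2^3: since 1361 ≡ 1 (mod 8), (2/1361) = +1, so (2/1361)^3 = +1.
Reached (1/1361) = 1. Collecting the sign flips along the way, the symbol is +1.

1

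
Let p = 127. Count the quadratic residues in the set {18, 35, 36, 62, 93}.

(18/127) = +1 → QR.
(35/127) = +1 → QR.
(36/127) = +1 → QR.
(62/127) = +1 → QR.
(93/127) = -1 → non-residue.
Total quadratic residues among the 5: 4.

4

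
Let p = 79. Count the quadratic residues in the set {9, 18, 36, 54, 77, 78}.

(9/79) = +1 → QR.
(18/79) = +1 → QR.
(36/79) = +1 → QR.
(54/79) = -1 → non-residue.
(77/79) = -1 → non-residue.
(78/79) = -1 → non-residue.
Total quadratic residues among the 6: 3.

3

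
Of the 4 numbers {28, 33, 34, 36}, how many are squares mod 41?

(28/41) = -1 → non-residue.
(33/41) = +1 → QR.
(34/41) = -1 → non-residue.
(36/41) = +1 → QR.
Total quadratic residues among the 4: 2.

2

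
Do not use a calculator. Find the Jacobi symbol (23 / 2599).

Reciprocity: 23 ≡ 3 and 2599 ≡ 3 (mod 4), so (23/2599) = −(2599/23).
Reduce top mod 23: now compute (0/23).
Top reduces to 0: gcd > 1, so the symbol is 0.

0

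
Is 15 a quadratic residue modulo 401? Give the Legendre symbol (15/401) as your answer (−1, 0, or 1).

-1

Reciprocity: 15 ≡ 3 and 401 ≡ 1 (mod 4), so (15/401) = +(401/15).
Reduce top mod 15: now compute (11/15).
Reciprocity: 11 ≡ 3 and 15 ≡ 3 (mod 4), so (11/15) = −(15/11).
Reduce top mod 11: now compute (4/11).
Pull out 2^2: since 11 ≡ 3 (mod 8), (2/11) = -1, so (2/11)^2 = +1.
Reached (1/11) = 1. Collecting the sign flips along the way, the symbol is -1.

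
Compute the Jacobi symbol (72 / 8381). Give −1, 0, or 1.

Pull out 2^3: since 8381 ≡ 5 (mod 8), (2/8381) = -1, so (2/8381)^3 = -1.
Reciprocity: 9 ≡ 1 and 8381 ≡ 1 (mod 4), so (9/8381) = +(8381/9).
Reduce top mod 9: now compute (2/9).
Pull out 2: since 9 ≡ 1 (mod 8), (2/9) = +1.
Reached (1/9) = 1. Collecting the sign flips along the way, the symbol is -1.

-1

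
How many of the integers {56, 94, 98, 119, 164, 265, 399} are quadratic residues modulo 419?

(56/419) = -1 → non-residue.
(94/419) = -1 → non-residue.
(98/419) = -1 → non-residue.
(119/419) = -1 → non-residue.
(164/419) = +1 → QR.
(265/419) = -1 → non-residue.
(399/419) = -1 → non-residue.
Total quadratic residues among the 7: 1.

1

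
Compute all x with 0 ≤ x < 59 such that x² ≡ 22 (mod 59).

9, 50

Since 59 ≡ 3 (mod 4), a square root of 22 is 22^((59+1)/4) = 22^15 mod 59.
Repeated squaring: 22^2≡12, 22^4≡26, 22^8≡27 (mod 59).
22^15 = 22^(8+4+2+1) ≡ 9 (mod 59).
Check: 9² = 81 ≡ 22 (mod 59). The two roots are 9 and 50.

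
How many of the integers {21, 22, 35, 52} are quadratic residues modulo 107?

(21/107) = -1 → non-residue.
(22/107) = -1 → non-residue.
(35/107) = +1 → QR.
(52/107) = +1 → QR.
Total quadratic residues among the 4: 2.

2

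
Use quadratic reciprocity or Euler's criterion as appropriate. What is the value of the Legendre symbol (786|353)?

-1

Euler's criterion: (786/353) ≡ 80^176 (mod 353).
80^2 ≡ 46 (mod 353)
80^4 ≡ 351 (mod 353)
80^8 ≡ 4 (mod 353)
80^16 ≡ 16 (mod 353)
80^32 ≡ 256 (mod 353)
80^64 ≡ 231 (mod 353)
80^128 ≡ 58 (mod 353)
80^176 = 80^(128+32+16) ≡ 352 (mod 353).
Result is 352 ≡ −1, so (786/353) = −1.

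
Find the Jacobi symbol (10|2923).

1

Pull out 2: since 2923 ≡ 3 (mod 8), (2/2923) = -1.
Reciprocity: 5 ≡ 1 and 2923 ≡ 3 (mod 4), so (5/2923) = +(2923/5).
Reduce top mod 5: now compute (3/5).
Reciprocity: 3 ≡ 3 and 5 ≡ 1 (mod 4), so (3/5) = +(5/3).
Reduce top mod 3: now compute (2/3).
Pull out 2: since 3 ≡ 3 (mod 8), (2/3) = -1.
Reached (1/3) = 1. Collecting the sign flips along the way, the symbol is +1.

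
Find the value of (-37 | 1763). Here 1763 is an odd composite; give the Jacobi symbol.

First reduce: -37 ≡ 1726 (mod 1763).
Pull out 2: since 1763 ≡ 3 (mod 8), (2/1763) = -1.
Reciprocity: 863 ≡ 3 and 1763 ≡ 3 (mod 4), so (863/1763) = −(1763/863).
Reduce top mod 863: now compute (37/863).
Reciprocity: 37 ≡ 1 and 863 ≡ 3 (mod 4), so (37/863) = +(863/37).
Reduce top mod 37: now compute (12/37).
Pull out 2^2: since 37 ≡ 5 (mod 8), (2/37) = -1, so (2/37)^2 = +1.
Reciprocity: 3 ≡ 3 and 37 ≡ 1 (mod 4), so (3/37) = +(37/3).
Reduce top mod 3: now compute (1/3).
Reached (1/3) = 1. Collecting the sign flips along the way, the symbol is +1.

1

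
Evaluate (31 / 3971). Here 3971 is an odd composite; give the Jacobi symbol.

1

Reciprocity: 31 ≡ 3 and 3971 ≡ 3 (mod 4), so (31/3971) = −(3971/31).
Reduce top mod 31: now compute (3/31).
Reciprocity: 3 ≡ 3 and 31 ≡ 3 (mod 4), so (3/31) = −(31/3).
Reduce top mod 3: now compute (1/3).
Reached (1/3) = 1. Collecting the sign flips along the way, the symbol is +1.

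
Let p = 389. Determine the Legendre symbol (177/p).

-1

Reciprocity: 177 ≡ 1 and 389 ≡ 1 (mod 4), so (177/389) = +(389/177).
Reduce top mod 177: now compute (35/177).
Reciprocity: 35 ≡ 3 and 177 ≡ 1 (mod 4), so (35/177) = +(177/35).
Reduce top mod 35: now compute (2/35).
Pull out 2: since 35 ≡ 3 (mod 8), (2/35) = -1.
Reached (1/35) = 1. Collecting the sign flips along the way, the symbol is -1.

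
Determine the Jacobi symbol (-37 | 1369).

0

First reduce: -37 ≡ 1332 (mod 1369).
Pull out 2^2: since 1369 ≡ 1 (mod 8), (2/1369) = +1, so (2/1369)^2 = +1.
Reciprocity: 333 ≡ 1 and 1369 ≡ 1 (mod 4), so (333/1369) = +(1369/333).
Reduce top mod 333: now compute (37/333).
Reciprocity: 37 ≡ 1 and 333 ≡ 1 (mod 4), so (37/333) = +(333/37).
Reduce top mod 37: now compute (0/37).
Top reduces to 0: gcd > 1, so the symbol is 0.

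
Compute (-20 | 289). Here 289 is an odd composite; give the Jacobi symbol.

First reduce: -20 ≡ 269 (mod 289).
Reciprocity: 269 ≡ 1 and 289 ≡ 1 (mod 4), so (269/289) = +(289/269).
Reduce top mod 269: now compute (20/269).
Pull out 2^2: since 269 ≡ 5 (mod 8), (2/269) = -1, so (2/269)^2 = +1.
Reciprocity: 5 ≡ 1 and 269 ≡ 1 (mod 4), so (5/269) = +(269/5).
Reduce top mod 5: now compute (4/5).
Pull out 2^2: since 5 ≡ 5 (mod 8), (2/5) = -1, so (2/5)^2 = +1.
Reached (1/5) = 1. Collecting the sign flips along the way, the symbol is +1.

1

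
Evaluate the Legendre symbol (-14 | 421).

Euler's criterion: (-14/421) ≡ 407^210 (mod 421).
407^2 ≡ 196 (mod 421)
407^4 ≡ 105 (mod 421)
407^8 ≡ 79 (mod 421)
407^16 ≡ 347 (mod 421)
407^32 ≡ 3 (mod 421)
407^64 ≡ 9 (mod 421)
407^128 ≡ 81 (mod 421)
407^210 = 407^(128+64+16+2) ≡ 420 (mod 421).
Result is 420 ≡ −1, so (-14/421) = −1.

-1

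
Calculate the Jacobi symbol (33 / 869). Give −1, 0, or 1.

0

Reciprocity: 33 ≡ 1 and 869 ≡ 1 (mod 4), so (33/869) = +(869/33).
Reduce top mod 33: now compute (11/33).
Reciprocity: 11 ≡ 3 and 33 ≡ 1 (mod 4), so (11/33) = +(33/11).
Reduce top mod 11: now compute (0/11).
Top reduces to 0: gcd > 1, so the symbol is 0.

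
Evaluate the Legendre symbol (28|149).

Pull out 2^2: since 149 ≡ 5 (mod 8), (2/149) = -1, so (2/149)^2 = +1.
Reciprocity: 7 ≡ 3 and 149 ≡ 1 (mod 4), so (7/149) = +(149/7).
Reduce top mod 7: now compute (2/7).
Pull out 2: since 7 ≡ 7 (mod 8), (2/7) = +1.
Reached (1/7) = 1. Collecting the sign flips along the way, the symbol is +1.

1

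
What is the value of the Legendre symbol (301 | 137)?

Euler's criterion: (301/137) ≡ 27^68 (mod 137).
27^2 ≡ 44 (mod 137)
27^4 ≡ 18 (mod 137)
27^8 ≡ 50 (mod 137)
27^16 ≡ 34 (mod 137)
27^32 ≡ 60 (mod 137)
27^64 ≡ 38 (mod 137)
27^68 = 27^(64+4) ≡ 136 (mod 137).
Result is 136 ≡ −1, so (301/137) = −1.

-1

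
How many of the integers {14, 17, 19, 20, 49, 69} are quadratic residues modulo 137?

5

(14/137) = +1 → QR.
(17/137) = +1 → QR.
(19/137) = +1 → QR.
(20/137) = -1 → non-residue.
(49/137) = +1 → QR.
(69/137) = +1 → QR.
Total quadratic residues among the 6: 5.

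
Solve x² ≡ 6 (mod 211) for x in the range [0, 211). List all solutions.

Since 211 ≡ 3 (mod 4), a square root of 6 is 6^((211+1)/4) = 6^53 mod 211.
Repeated squaring: 6^2≡36, 6^4≡30, 6^8≡56, 6^16≡182, 6^32≡208 (mod 211).
6^53 = 6^(32+16+4+1) ≡ 46 (mod 211).
Check: 46² = 2116 ≡ 6 (mod 211). The two roots are 46 and 165.

46, 165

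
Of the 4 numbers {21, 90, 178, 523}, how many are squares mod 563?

(21/563) = +1 → QR.
(90/563) = +1 → QR.
(178/563) = +1 → QR.
(523/563) = -1 → non-residue.
Total quadratic residues among the 4: 3.

3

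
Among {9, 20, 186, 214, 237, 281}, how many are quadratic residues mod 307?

(9/307) = +1 → QR.
(20/307) = -1 → non-residue.
(186/307) = -1 → non-residue.
(214/307) = -1 → non-residue.
(237/307) = -1 → non-residue.
(281/307) = -1 → non-residue.
Total quadratic residues among the 6: 1.

1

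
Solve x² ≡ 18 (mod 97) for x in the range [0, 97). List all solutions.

42, 55

97 ≡ 1 (mod 4), so we find a root by search.
Trying successive values, 42² = 1764 ≡ 18 (mod 97). The other root is 97 − 42 = 55.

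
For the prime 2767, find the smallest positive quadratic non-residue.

3

(2/2767) = +1, so 2 is a residue.
(3/2767) = −1, so 3 is the smallest positive non-residue mod 2767.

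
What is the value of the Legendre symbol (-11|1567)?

First reduce: -11 ≡ 1556 (mod 1567).
Pull out 2^2: since 1567 ≡ 7 (mod 8), (2/1567) = +1, so (2/1567)^2 = +1.
Reciprocity: 389 ≡ 1 and 1567 ≡ 3 (mod 4), so (389/1567) = +(1567/389).
Reduce top mod 389: now compute (11/389).
Reciprocity: 11 ≡ 3 and 389 ≡ 1 (mod 4), so (11/389) = +(389/11).
Reduce top mod 11: now compute (4/11).
Pull out 2^2: since 11 ≡ 3 (mod 8), (2/11) = -1, so (2/11)^2 = +1.
Reached (1/11) = 1. Collecting the sign flips along the way, the symbol is +1.

1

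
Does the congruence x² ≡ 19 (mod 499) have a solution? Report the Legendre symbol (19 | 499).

-1

Reciprocity: 19 ≡ 3 and 499 ≡ 3 (mod 4), so (19/499) = −(499/19).
Reduce top mod 19: now compute (5/19).
Reciprocity: 5 ≡ 1 and 19 ≡ 3 (mod 4), so (5/19) = +(19/5).
Reduce top mod 5: now compute (4/5).
Pull out 2^2: since 5 ≡ 5 (mod 8), (2/5) = -1, so (2/5)^2 = +1.
Reached (1/5) = 1. Collecting the sign flips along the way, the symbol is -1.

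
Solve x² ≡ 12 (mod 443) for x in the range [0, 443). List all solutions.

101, 342

Since 443 ≡ 3 (mod 4), a square root of 12 is 12^((443+1)/4) = 12^111 mod 443.
Repeated squaring: 12^2≡144, 12^4≡358, 12^8≡137, 12^16≡163, 12^32≡432, 12^64≡121 (mod 443).
12^111 = 12^(64+32+8+4+2+1) ≡ 342 (mod 443).
Check: 342² = 116964 ≡ 12 (mod 443). The two roots are 101 and 342.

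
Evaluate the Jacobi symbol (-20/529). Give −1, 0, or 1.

1

First reduce: -20 ≡ 509 (mod 529).
Reciprocity: 509 ≡ 1 and 529 ≡ 1 (mod 4), so (509/529) = +(529/509).
Reduce top mod 509: now compute (20/509).
Pull out 2^2: since 509 ≡ 5 (mod 8), (2/509) = -1, so (2/509)^2 = +1.
Reciprocity: 5 ≡ 1 and 509 ≡ 1 (mod 4), so (5/509) = +(509/5).
Reduce top mod 5: now compute (4/5).
Pull out 2^2: since 5 ≡ 5 (mod 8), (2/5) = -1, so (2/5)^2 = +1.
Reached (1/5) = 1. Collecting the sign flips along the way, the symbol is +1.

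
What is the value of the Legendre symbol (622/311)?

0

First reduce: 622 ≡ 0 (mod 311).
Top reduces to 0: gcd > 1, so the symbol is 0.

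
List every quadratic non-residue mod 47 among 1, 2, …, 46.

Square k = 1,…,23 (k and 47−k give the same square):
1²=1, 2²=4, 3²=9, 4²=16, 5²=25, 6²=36, 7²≡2, 8²≡17, 9²≡34, 10²≡6, 11²≡27, 12²≡3, 13²≡28, 14²≡8, 15²≡37, 16²≡21, 17²≡7, 18²≡42, 19²≡32, 20²≡24, 21²≡18, 22²≡14, 23²≡12 (mod 47).
The residues are {1, 2, 3, 4, 6, 7, 8, 9, 12, 14, 16, 17, 18, 21, 24, 25, 27, 28, 32, 34, 36, 37, 42}; the non-residues are the remaining 23 nonzero classes.

5 10 11 13 15 19 20 22 23 26 29 30 31 33 35 38 39 40 41 43 44 45 46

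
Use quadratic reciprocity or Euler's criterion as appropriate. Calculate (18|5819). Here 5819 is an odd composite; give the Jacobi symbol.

-1

Pull out 2: since 5819 ≡ 3 (mod 8), (2/5819) = -1.
Reciprocity: 9 ≡ 1 and 5819 ≡ 3 (mod 4), so (9/5819) = +(5819/9).
Reduce top mod 9: now compute (5/9).
Reciprocity: 5 ≡ 1 and 9 ≡ 1 (mod 4), so (5/9) = +(9/5).
Reduce top mod 5: now compute (4/5).
Pull out 2^2: since 5 ≡ 5 (mod 8), (2/5) = -1, so (2/5)^2 = +1.
Reached (1/5) = 1. Collecting the sign flips along the way, the symbol is -1.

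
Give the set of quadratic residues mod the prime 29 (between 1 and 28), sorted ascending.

1, 4, 5, 6, 7, 9, 13, 16, 20, 22, 23, 24, 25, 28

Square k = 1,…,14 (k and 29−k give the same square):
1²=1, 2²=4, 3²=9, 4²=16, 5²=25, 6²≡7, 7²≡20, 8²≡6, 9²≡23, 10²≡13, 11²≡5, 12²≡28, 13²≡24, 14²≡22 (mod 29).
So the quadratic residues mod 29 are {1, 4, 5, 6, 7, 9, 13, 16, 20, 22, 23, 24, 25, 28}.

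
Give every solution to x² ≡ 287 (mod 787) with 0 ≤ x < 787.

Since 787 ≡ 3 (mod 4), a square root of 287 is 287^((787+1)/4) = 287^197 mod 787.
Repeated squaring: 287^2≡521, 287^4≡713, 287^8≡754, 287^16≡302, 287^32≡699, 287^64≡661, 287^128≡136 (mod 787).
287^197 = 287^(128+64+4+1) ≡ 384 (mod 787).
Check: 384² = 147456 ≡ 287 (mod 787). The two roots are 384 and 403.

384, 403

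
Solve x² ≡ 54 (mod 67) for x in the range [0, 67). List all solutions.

Since 67 ≡ 3 (mod 4), a square root of 54 is 54^((67+1)/4) = 54^17 mod 67.
Repeated squaring: 54^2≡35, 54^4≡19, 54^8≡26, 54^16≡6 (mod 67).
54^17 = 54^(16+1) ≡ 56 (mod 67).
Check: 56² = 3136 ≡ 54 (mod 67). The two roots are 11 and 56.

11, 56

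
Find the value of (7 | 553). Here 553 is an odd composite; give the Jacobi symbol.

0

Reciprocity: 7 ≡ 3 and 553 ≡ 1 (mod 4), so (7/553) = +(553/7).
Reduce top mod 7: now compute (0/7).
Top reduces to 0: gcd > 1, so the symbol is 0.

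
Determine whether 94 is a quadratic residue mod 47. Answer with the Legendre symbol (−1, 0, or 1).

First reduce: 94 ≡ 0 (mod 47).
Top reduces to 0: gcd > 1, so the symbol is 0.

0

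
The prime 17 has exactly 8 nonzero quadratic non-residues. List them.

Square k = 1,…,8 (k and 17−k give the same square):
1²=1, 2²=4, 3²=9, 4²=16, 5²≡8, 6²≡2, 7²≡15, 8²≡13 (mod 17).
The residues are {1, 2, 4, 8, 9, 13, 15, 16}; the non-residues are the remaining 8 nonzero classes.

3,5,6,7,10,11,12,14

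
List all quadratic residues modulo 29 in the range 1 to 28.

1,4,5,6,7,9,13,16,20,22,23,24,25,28

Square k = 1,…,14 (k and 29−k give the same square):
1²=1, 2²=4, 3²=9, 4²=16, 5²=25, 6²≡7, 7²≡20, 8²≡6, 9²≡23, 10²≡13, 11²≡5, 12²≡28, 13²≡24, 14²≡22 (mod 29).
So the quadratic residues mod 29 are {1, 4, 5, 6, 7, 9, 13, 16, 20, 22, 23, 24, 25, 28}.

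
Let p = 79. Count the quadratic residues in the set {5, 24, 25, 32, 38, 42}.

5

(5/79) = +1 → QR.
(24/79) = -1 → non-residue.
(25/79) = +1 → QR.
(32/79) = +1 → QR.
(38/79) = +1 → QR.
(42/79) = +1 → QR.
Total quadratic residues among the 6: 5.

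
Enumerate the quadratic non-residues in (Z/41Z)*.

Square k = 1,…,20 (k and 41−k give the same square):
1²=1, 2²=4, 3²=9, 4²=16, 5²=25, 6²=36, 7²≡8, 8²≡23, 9²≡40, 10²≡18, 11²≡39, 12²≡21, 13²≡5, 14²≡32, 15²≡20, 16²≡10, 17²≡2, 18²≡37, 19²≡33, 20²≡31 (mod 41).
The residues are {1, 2, 4, 5, 8, 9, 10, 16, 18, 20, 21, 23, 25, 31, 32, 33, 36, 37, 39, 40}; the non-residues are the remaining 20 nonzero classes.

3, 6, 7, 11, 12, 13, 14, 15, 17, 19, 22, 24, 26, 27, 28, 29, 30, 34, 35, 38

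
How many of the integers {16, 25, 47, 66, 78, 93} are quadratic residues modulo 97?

(16/97) = +1 → QR.
(25/97) = +1 → QR.
(47/97) = +1 → QR.
(66/97) = +1 → QR.
(78/97) = -1 → non-residue.
(93/97) = +1 → QR.
Total quadratic residues among the 6: 5.

5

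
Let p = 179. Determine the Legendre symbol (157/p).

-1

Euler's criterion: (157/179) ≡ 157^89 (mod 179).
157^2 ≡ 126 (mod 179)
157^4 ≡ 124 (mod 179)
157^8 ≡ 161 (mod 179)
157^16 ≡ 145 (mod 179)
157^32 ≡ 82 (mod 179)
157^64 ≡ 101 (mod 179)
157^89 = 157^(64+16+8+1) ≡ 178 (mod 179).
Result is 178 ≡ −1, so (157/179) = −1.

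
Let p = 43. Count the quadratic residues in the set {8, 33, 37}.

(8/43) = -1 → non-residue.
(33/43) = -1 → non-residue.
(37/43) = -1 → non-residue.
Total quadratic residues among the 3: 0.

0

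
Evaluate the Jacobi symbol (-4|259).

First reduce: -4 ≡ 255 (mod 259).
Reciprocity: 255 ≡ 3 and 259 ≡ 3 (mod 4), so (255/259) = −(259/255).
Reduce top mod 255: now compute (4/255).
Pull out 2^2: since 255 ≡ 7 (mod 8), (2/255) = +1, so (2/255)^2 = +1.
Reached (1/255) = 1. Collecting the sign flips along the way, the symbol is -1.

-1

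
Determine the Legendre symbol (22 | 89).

Euler's criterion: (22/89) ≡ 22^44 (mod 89).
22^2 ≡ 39 (mod 89)
22^4 ≡ 8 (mod 89)
22^8 ≡ 64 (mod 89)
22^16 ≡ 2 (mod 89)
22^32 ≡ 4 (mod 89)
22^44 = 22^(32+8+4) ≡ 1 (mod 89).
Result is 1, so (22/89) = 1.

1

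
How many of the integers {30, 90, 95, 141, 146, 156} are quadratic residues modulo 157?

5

(30/157) = +1 → QR.
(90/157) = +1 → QR.
(95/157) = -1 → non-residue.
(141/157) = +1 → QR.
(146/157) = +1 → QR.
(156/157) = +1 → QR.
Total quadratic residues among the 6: 5.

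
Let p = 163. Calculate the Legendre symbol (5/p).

-1

Reciprocity: 5 ≡ 1 and 163 ≡ 3 (mod 4), so (5/163) = +(163/5).
Reduce top mod 5: now compute (3/5).
Reciprocity: 3 ≡ 3 and 5 ≡ 1 (mod 4), so (3/5) = +(5/3).
Reduce top mod 3: now compute (2/3).
Pull out 2: since 3 ≡ 3 (mod 8), (2/3) = -1.
Reached (1/3) = 1. Collecting the sign flips along the way, the symbol is -1.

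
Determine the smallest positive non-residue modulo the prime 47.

5

(2/47) = +1, so 2 is a residue.
(3/47) = +1, so 3 is a residue.
(4/47) = +1, so 4 is a residue.
(5/47) = −1, so 5 is the smallest positive non-residue mod 47.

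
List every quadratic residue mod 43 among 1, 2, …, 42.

1,4,6,9,10,11,13,14,15,16,17,21,23,24,25,31,35,36,38,40,41

Square k = 1,…,21 (k and 43−k give the same square):
1²=1, 2²=4, 3²=9, 4²=16, 5²=25, 6²=36, 7²≡6, 8²≡21, 9²≡38, 10²≡14, 11²≡35, 12²≡15, 13²≡40, 14²≡24, 15²≡10, 16²≡41, 17²≡31, 18²≡23, 19²≡17, 20²≡13, 21²≡11 (mod 43).
So the quadratic residues mod 43 are {1, 4, 6, 9, 10, 11, 13, 14, 15, 16, 17, 21, 23, 24, 25, 31, 35, 36, 38, 40, 41}.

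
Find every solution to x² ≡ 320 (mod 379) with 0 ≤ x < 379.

Since 379 ≡ 3 (mod 4), a square root of 320 is 320^((379+1)/4) = 320^95 mod 379.
Repeated squaring: 320^2≡70, 320^4≡352, 320^8≡350, 320^16≡83, 320^32≡67, 320^64≡320 (mod 379).
320^95 = 320^(64+16+8+4+2+1) ≡ 67 (mod 379).
Check: 67² = 4489 ≡ 320 (mod 379). The two roots are 67 and 312.

67, 312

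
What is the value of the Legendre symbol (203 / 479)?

-1

Euler's criterion: (203/479) ≡ 203^239 (mod 479).
203^2 ≡ 15 (mod 479)
203^4 ≡ 225 (mod 479)
203^8 ≡ 330 (mod 479)
203^16 ≡ 167 (mod 479)
203^32 ≡ 107 (mod 479)
203^64 ≡ 432 (mod 479)
203^128 ≡ 293 (mod 479)
203^239 = 203^(128+64+32+8+4+2+1) ≡ 478 (mod 479).
Result is 478 ≡ −1, so (203/479) = −1.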